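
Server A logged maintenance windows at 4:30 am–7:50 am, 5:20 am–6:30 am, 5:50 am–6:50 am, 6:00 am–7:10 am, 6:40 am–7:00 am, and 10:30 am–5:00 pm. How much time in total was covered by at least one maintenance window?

Merged: 4:30 am-7:50 am, 10:30 am-5:00 pm.
Lengths: 3 h 20 min + 6 h 30 min = 9 h 50 min.

9 h 50 min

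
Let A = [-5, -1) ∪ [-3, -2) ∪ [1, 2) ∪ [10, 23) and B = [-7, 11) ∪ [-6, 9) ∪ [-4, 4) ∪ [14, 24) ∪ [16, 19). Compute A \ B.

A, merged: [-5, -1), [1, 2), [10, 23).
B, merged: [-7, 11), [14, 24).
[-5, -1) lies entirely inside B → drops out.
[1, 2) lies entirely inside B → drops out.
[10, 23) with B removed leaves [11, 14).

[11, 14)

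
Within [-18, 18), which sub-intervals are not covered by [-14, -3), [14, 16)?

[-18, -14) ∪ [-3, 14) ∪ [16, 18)

The merged coverage is [-14, -3), [14, 16).
Uncovered inside [-18, 18): [-18, -14), [-3, 14), [16, 18).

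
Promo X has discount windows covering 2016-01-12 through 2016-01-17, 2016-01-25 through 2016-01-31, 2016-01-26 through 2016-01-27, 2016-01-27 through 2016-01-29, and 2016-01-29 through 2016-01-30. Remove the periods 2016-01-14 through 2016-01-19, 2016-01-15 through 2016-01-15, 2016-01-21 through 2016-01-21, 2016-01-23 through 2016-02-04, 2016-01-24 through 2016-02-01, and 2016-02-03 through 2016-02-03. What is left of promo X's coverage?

2016-01-12 through 2016-01-13

A, merged: 2016-01-12 through 2016-01-17, 2016-01-25 through 2016-01-31.
B, merged: 2016-01-14 through 2016-01-19, 2016-01-21 through 2016-01-21, 2016-01-23 through 2016-02-04.
2016-01-12 through 2016-01-17 minus B → 2016-01-12 through 2016-01-13.
2016-01-25 through 2016-01-31: fully covered by B → removed.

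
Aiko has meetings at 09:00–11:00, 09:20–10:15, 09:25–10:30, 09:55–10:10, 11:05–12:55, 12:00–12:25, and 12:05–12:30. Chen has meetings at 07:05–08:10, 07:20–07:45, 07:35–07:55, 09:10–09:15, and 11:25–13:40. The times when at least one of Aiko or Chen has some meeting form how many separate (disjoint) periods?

3

A, merged: 09:00–11:00, 11:05–12:55.
B, merged: 07:05–08:10, 09:10–09:15, 11:25–13:40.
A ∪ B = 07:05–08:10, 09:00–11:00, 11:05–13:40.
That is 3 disjoint pieces.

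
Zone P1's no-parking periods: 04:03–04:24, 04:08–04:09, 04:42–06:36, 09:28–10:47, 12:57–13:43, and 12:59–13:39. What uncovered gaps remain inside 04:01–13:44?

Covered (merged): 04:03-04:24, 04:42-06:36, 09:28-10:47, 12:57-13:43.
Complement within 04:01-13:44: 04:01-04:03, 04:24-04:42, 06:36-09:28, 10:47-12:57, 13:43-13:44.

04:01-04:03, 04:24-04:42, 06:36-09:28, 10:47-12:57, 13:43-13:44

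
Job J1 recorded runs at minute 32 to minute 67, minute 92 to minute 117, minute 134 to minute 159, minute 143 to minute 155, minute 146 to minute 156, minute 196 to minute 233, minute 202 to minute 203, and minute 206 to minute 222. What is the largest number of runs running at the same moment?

At minute 146, 3 of the intervals are simultaneously active.
No point has more.

3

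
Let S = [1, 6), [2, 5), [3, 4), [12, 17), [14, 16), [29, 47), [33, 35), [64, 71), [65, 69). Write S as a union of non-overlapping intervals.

[1, 6) ∪ [12, 17) ∪ [29, 47) ∪ [64, 71)

[2, 5) overlaps/touches [1, 6) → extend to [1, 6).
[3, 4) overlaps/touches [1, 6) → extend to [1, 6).
[12, 17) is disjoint → start new block.
[14, 16) overlaps/touches [12, 17) → extend to [12, 17).
[29, 47) is disjoint → start new block.
[33, 35) overlaps/touches [29, 47) → extend to [29, 47).
[64, 71) is disjoint → start new block.
[65, 69) overlaps/touches [64, 71) → extend to [64, 71).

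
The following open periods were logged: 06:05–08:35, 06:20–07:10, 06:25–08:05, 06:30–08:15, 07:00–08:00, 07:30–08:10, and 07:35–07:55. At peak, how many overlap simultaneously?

Walk the sorted start/end points keeping a running depth.
The depth first hits 6 at 07:35.

6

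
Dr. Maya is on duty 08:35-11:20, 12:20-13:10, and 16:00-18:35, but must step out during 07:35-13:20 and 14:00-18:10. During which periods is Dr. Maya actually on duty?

18:10–18:35

08:35–11:20 lies entirely inside B → drops out.
12:20–13:10 lies entirely inside B → drops out.
16:00–18:35 with B removed leaves 18:10–18:35.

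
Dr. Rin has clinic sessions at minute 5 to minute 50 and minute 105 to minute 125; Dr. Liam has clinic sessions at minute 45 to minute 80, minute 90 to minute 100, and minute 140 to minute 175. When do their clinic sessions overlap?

minute 45 to minute 50

minute 5 to minute 50 overlaps B on minute 45 to minute 50.
minute 105 to minute 125 falls entirely outside B.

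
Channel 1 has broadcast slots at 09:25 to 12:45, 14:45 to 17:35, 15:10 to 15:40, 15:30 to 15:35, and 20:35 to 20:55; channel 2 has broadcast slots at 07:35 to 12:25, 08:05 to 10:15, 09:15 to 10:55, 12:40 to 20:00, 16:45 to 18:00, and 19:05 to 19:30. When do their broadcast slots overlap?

09:25–12:25, 12:40–12:45, 14:45–17:35

Merge the first list: 09:25–12:45, 14:45–17:35, 20:35–20:55.
Merge the second list: 07:35–12:25, 12:40–20:00.
09:25–12:45 overlaps B on 09:25–12:25, 12:40–12:45.
14:45–17:35 overlaps B on 14:45–17:35.
20:35–20:55 falls entirely outside B.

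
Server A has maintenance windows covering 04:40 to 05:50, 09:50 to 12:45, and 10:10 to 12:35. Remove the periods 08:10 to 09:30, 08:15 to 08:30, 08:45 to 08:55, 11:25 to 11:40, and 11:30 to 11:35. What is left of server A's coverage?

A, merged: 04:40–05:50, 09:50–12:45.
B, merged: 08:10–09:30, 11:25–11:40.
04:40–05:50: no B overlap → unchanged.
09:50–12:45 minus B → 09:50–11:25, 11:40–12:45.

04:40–05:50, 09:50–11:25, 11:40–12:45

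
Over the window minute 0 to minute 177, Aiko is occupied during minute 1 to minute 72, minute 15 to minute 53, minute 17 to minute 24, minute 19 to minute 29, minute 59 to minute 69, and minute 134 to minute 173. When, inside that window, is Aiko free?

After merging, the occupied span is minute 1 to minute 72, minute 134 to minute 173.
Uncovered inside minute 0 to minute 177: minute 0 to minute 1, minute 72 to minute 134, minute 173 to minute 177.

minute 0 to minute 1, minute 72 to minute 134, minute 173 to minute 177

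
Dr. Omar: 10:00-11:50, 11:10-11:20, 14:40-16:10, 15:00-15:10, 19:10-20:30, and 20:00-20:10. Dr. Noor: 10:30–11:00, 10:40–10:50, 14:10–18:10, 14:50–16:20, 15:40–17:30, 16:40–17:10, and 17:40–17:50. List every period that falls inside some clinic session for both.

A, merged: 10:00-11:50, 14:40-16:10, 19:10-20:30.
B, merged: 10:30-11:00, 14:10-18:10.
10:00-11:50 overlaps B on 10:30-11:00.
14:40-16:10 overlaps B on 14:40-16:10.
19:10-20:30 falls entirely outside B.

10:30-11:00, 14:40-16:10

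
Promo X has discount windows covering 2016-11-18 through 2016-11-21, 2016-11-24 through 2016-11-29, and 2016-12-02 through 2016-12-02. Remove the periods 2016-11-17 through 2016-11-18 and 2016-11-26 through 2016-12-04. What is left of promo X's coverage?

2016-11-18 through 2016-11-21 \ B = 2016-11-19 through 2016-11-21.
2016-11-24 through 2016-11-29 \ B = 2016-11-24 through 2016-11-25.
2016-12-02 through 2016-12-02: entirely removed.

2016-11-19 through 2016-11-21, 2016-11-24 through 2016-11-25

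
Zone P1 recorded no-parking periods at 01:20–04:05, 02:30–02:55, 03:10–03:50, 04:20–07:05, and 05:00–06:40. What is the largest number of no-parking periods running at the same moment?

Walk the sorted start/end points keeping a running depth.
The depth first hits 2 at 02:30.

2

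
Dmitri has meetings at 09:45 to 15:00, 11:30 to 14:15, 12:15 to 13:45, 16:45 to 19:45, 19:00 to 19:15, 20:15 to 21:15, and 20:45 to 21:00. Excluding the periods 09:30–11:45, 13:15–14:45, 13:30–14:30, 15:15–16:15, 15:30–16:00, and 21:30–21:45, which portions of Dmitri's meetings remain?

First set merges to 09:45-15:00, 16:45-19:45, 20:15-21:15.
Second set merges to 09:30-11:45, 13:15-14:45, 15:15-16:15, 21:30-21:45.
09:45-15:00 \ B = 11:45-13:15, 14:45-15:00.
16:45-19:45: nothing removed.
20:15-21:15: nothing removed.

11:45-13:15, 14:45-15:00, 16:45-19:45, 20:15-21:15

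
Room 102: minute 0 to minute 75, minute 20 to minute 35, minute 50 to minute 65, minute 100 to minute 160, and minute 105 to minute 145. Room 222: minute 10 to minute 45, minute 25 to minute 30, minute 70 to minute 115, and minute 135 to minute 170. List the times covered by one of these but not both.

minute 0 to minute 10, minute 45 to minute 70, minute 75 to minute 100, minute 115 to minute 135, minute 160 to minute 170

A, merged: minute 0 to minute 75, minute 100 to minute 160.
B, merged: minute 10 to minute 45, minute 70 to minute 115, minute 135 to minute 170.
Only in the first: minute 0 to minute 10, minute 45 to minute 70, minute 115 to minute 135.
Only in the second: minute 75 to minute 100, minute 160 to minute 170.
Together these are the periods covered by exactly one.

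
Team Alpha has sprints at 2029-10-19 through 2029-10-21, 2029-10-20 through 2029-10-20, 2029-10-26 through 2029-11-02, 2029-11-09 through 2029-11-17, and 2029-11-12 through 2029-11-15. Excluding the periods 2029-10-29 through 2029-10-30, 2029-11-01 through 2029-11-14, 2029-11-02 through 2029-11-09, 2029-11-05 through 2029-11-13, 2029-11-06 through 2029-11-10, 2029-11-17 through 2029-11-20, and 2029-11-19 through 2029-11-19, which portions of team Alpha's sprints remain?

2029-10-19 through 2029-10-21, 2029-10-26 through 2029-10-28, 2029-10-31 through 2029-10-31, 2029-11-15 through 2029-11-16

Merge the first list: 2029-10-19 through 2029-10-21, 2029-10-26 through 2029-11-02, 2029-11-09 through 2029-11-17.
Merge the second list: 2029-10-29 through 2029-10-30, 2029-11-01 through 2029-11-14, 2029-11-17 through 2029-11-20.
2029-10-19 through 2029-10-21: nothing removed.
2029-10-26 through 2029-11-02 \ B = 2029-10-26 through 2029-10-28, 2029-10-31 through 2029-10-31.
2029-11-09 through 2029-11-17 \ B = 2029-11-15 through 2029-11-16.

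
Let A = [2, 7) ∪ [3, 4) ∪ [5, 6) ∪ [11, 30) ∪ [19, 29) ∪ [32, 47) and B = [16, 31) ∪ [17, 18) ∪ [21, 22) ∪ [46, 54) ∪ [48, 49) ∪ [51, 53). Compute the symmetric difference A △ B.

A, merged: [2, 7), [11, 30), [32, 47).
B, merged: [16, 31), [46, 54).
Only in the first: [2, 7), [11, 16), [32, 46).
Only in the second: [30, 31), [47, 54).
Together these are the periods covered by exactly one.

[2, 7) ∪ [11, 16) ∪ [30, 31) ∪ [32, 46) ∪ [47, 54)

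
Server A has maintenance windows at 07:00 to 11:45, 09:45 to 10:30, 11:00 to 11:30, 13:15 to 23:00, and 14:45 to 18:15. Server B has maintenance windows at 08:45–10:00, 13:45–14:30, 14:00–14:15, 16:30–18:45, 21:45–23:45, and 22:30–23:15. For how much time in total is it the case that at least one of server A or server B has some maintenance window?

First set merges to 07:00–11:45, 13:15–23:00.
Second set merges to 08:45–10:00, 13:45–14:30, 16:30–18:45, 21:45–23:45.
A ∪ B = 07:00–11:45, 13:15–23:45.
Total: 4 h 45 min + 10 h 30 min = 15 h 15 min.

15 h 15 min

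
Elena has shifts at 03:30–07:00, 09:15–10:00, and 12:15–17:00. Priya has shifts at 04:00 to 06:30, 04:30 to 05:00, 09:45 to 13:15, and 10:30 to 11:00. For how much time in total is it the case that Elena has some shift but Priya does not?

Second set merges to 04:00–06:30, 09:45–13:15.
A \ B = 03:30–04:00, 06:30–07:00, 09:15–09:45, 13:15–17:00.
Total: 30 min + 30 min + 30 min + 3 h 45 min = 5 h 15 min.

5 h 15 min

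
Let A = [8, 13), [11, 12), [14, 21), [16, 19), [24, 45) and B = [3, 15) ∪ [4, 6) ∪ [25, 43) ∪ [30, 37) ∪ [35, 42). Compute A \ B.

First set merges to [8, 13), [14, 21), [24, 45).
Second set merges to [3, 15), [25, 43).
[8, 13): fully covered by B → removed.
[14, 21) minus B → [15, 21).
[24, 45) minus B → [24, 25), [43, 45).

[15, 21) ∪ [24, 25) ∪ [43, 45)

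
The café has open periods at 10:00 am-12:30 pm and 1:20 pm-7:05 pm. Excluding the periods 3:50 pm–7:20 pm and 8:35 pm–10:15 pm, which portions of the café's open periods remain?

10:00 am–12:30 pm: nothing removed.
1:20 pm–7:05 pm \ B = 1:20 pm–3:50 pm.

10:00 am–12:30 pm, 1:20 pm–3:50 pm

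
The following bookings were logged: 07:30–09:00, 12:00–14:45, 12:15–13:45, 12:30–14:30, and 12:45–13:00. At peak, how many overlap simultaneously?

4

At 12:45, 4 of the intervals are simultaneously active.
No point has more.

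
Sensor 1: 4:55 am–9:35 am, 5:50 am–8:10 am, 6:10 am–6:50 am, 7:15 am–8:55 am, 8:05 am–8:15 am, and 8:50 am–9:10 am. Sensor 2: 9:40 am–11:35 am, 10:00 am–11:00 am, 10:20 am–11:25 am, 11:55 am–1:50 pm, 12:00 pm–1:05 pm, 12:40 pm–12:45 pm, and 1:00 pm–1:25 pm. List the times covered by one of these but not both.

A, merged: 4:55 am-9:35 am.
B, merged: 9:40 am-11:35 am, 11:55 am-1:50 pm.
A \ B = 4:55 am-9:35 am.
B \ A = 9:40 am-11:35 am, 11:55 am-1:50 pm.
Union of the two gives the symmetric difference.

4:55 am-9:35 am, 9:40 am-11:35 am, 11:55 am-1:50 pm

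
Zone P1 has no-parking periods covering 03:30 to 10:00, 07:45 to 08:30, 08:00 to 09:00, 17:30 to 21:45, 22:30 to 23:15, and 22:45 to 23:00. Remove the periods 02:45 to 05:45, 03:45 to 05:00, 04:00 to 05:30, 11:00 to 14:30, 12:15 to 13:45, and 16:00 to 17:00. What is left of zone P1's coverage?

05:45–10:00, 17:30–21:45, 22:30–23:15

Merge the first list: 03:30–10:00, 17:30–21:45, 22:30–23:15.
Merge the second list: 02:45–05:45, 11:00–14:30, 16:00–17:00.
03:30–10:00 \ B = 05:45–10:00.
17:30–21:45: nothing removed.
22:30–23:15: nothing removed.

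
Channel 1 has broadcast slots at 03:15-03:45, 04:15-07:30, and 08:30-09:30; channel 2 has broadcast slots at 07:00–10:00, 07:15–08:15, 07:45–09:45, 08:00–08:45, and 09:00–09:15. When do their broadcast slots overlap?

B, merged: 07:00-10:00.
03:15-03:45 meets no B interval.
04:15-07:30 ∩ B → 07:00-07:30.
08:30-09:30 ∩ B → 08:30-09:30.

07:00-07:30, 08:30-09:30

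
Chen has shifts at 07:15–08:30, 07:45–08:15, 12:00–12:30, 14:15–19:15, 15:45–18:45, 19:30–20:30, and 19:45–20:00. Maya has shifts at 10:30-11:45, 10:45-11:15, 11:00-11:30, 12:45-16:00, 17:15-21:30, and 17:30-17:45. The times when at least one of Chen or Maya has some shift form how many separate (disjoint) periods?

A, merged: 07:15–08:30, 12:00–12:30, 14:15–19:15, 19:30–20:30.
B, merged: 10:30–11:45, 12:45–16:00, 17:15–21:30.
A ∪ B = 07:15–08:30, 10:30–11:45, 12:00–12:30, 12:45–21:30.
That is 4 disjoint pieces.

4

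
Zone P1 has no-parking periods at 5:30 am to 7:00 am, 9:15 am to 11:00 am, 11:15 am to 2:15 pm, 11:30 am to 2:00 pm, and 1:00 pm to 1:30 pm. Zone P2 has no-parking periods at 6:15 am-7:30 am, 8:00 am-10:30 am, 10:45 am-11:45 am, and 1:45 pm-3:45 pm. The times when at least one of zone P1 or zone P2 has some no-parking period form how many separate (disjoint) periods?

First set merges to 5:30 am-7:00 am, 9:15 am-11:00 am, 11:15 am-2:15 pm.
A ∪ B = 5:30 am-7:30 am, 8:00 am-3:45 pm.
That is 2 disjoint pieces.

2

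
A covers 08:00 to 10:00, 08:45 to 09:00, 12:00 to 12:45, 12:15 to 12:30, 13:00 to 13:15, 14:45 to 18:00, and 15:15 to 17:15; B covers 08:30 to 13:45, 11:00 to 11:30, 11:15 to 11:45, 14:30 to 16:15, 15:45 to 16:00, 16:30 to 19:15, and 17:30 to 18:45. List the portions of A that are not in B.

Merge the first list: 08:00–10:00, 12:00–12:45, 13:00–13:15, 14:45–18:00.
Merge the second list: 08:30–13:45, 14:30–16:15, 16:30–19:15.
08:00–10:00 \ B = 08:00–08:30.
12:00–12:45: entirely removed.
13:00–13:15: entirely removed.
14:45–18:00 \ B = 16:15–16:30.

08:00–08:30, 16:15–16:30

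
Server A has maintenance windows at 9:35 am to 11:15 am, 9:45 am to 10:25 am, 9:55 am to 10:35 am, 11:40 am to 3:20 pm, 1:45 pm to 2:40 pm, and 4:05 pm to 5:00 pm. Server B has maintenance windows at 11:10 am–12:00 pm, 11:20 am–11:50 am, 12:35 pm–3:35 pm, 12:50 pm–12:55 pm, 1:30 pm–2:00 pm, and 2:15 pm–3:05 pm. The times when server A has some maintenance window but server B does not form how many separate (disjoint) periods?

First set merges to 9:35 am-11:15 am, 11:40 am-3:20 pm, 4:05 pm-5:00 pm.
Second set merges to 11:10 am-12:00 pm, 12:35 pm-3:35 pm.
A \ B = 9:35 am-11:10 am, 12:00 pm-12:35 pm, 4:05 pm-5:00 pm.
That is 3 disjoint pieces.

3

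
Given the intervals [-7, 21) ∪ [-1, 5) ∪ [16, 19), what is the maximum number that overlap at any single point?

2

Sweep endpoints in order; track running count of active intervals.
Peak of 2 reached at -1.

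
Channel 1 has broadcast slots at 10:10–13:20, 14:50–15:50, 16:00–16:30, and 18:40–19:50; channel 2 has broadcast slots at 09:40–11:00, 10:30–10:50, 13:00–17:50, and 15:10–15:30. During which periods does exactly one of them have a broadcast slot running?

09:40–10:10, 11:00–13:00, 13:20–14:50, 15:50–16:00, 16:30–17:50, 18:40–19:50

Merge the second list: 09:40–11:00, 13:00–17:50.
Only in the first: 11:00–13:00, 18:40–19:50.
Only in the second: 09:40–10:10, 13:20–14:50, 15:50–16:00, 16:30–17:50.
Together these are the periods covered by exactly one.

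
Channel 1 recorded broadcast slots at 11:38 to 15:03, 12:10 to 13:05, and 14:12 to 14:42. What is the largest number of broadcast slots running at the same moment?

Sweep endpoints in order; track running count of active intervals.
Peak of 2 reached at 12:10.

2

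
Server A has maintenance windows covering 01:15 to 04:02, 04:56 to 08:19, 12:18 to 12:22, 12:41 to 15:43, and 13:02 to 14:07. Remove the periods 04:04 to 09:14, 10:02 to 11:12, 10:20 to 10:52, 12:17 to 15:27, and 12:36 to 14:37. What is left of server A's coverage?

01:15–04:02, 15:27–15:43

Merge the first list: 01:15–04:02, 04:56–08:19, 12:18–12:22, 12:41–15:43.
Merge the second list: 04:04–09:14, 10:02–11:12, 12:17–15:27.
01:15–04:02: no B overlap → unchanged.
04:56–08:19: fully covered by B → removed.
12:18–12:22: fully covered by B → removed.
12:41–15:43 minus B → 15:27–15:43.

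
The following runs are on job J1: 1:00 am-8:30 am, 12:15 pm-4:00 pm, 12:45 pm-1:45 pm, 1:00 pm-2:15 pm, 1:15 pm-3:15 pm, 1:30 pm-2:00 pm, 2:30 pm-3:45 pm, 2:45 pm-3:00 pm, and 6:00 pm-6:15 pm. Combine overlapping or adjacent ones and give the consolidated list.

12:15 pm–4:00 pm is disjoint → start new block.
12:45 pm–1:45 pm overlaps/touches 12:15 pm–4:00 pm → extend to 12:15 pm–4:00 pm.
1:00 pm–2:15 pm overlaps/touches 12:15 pm–4:00 pm → extend to 12:15 pm–4:00 pm.
1:15 pm–3:15 pm overlaps/touches 12:15 pm–4:00 pm → extend to 12:15 pm–4:00 pm.
1:30 pm–2:00 pm overlaps/touches 12:15 pm–4:00 pm → extend to 12:15 pm–4:00 pm.
2:30 pm–3:45 pm overlaps/touches 12:15 pm–4:00 pm → extend to 12:15 pm–4:00 pm.
2:45 pm–3:00 pm overlaps/touches 12:15 pm–4:00 pm → extend to 12:15 pm–4:00 pm.
6:00 pm–6:15 pm is disjoint → start new block.

1:00 am–8:30 am, 12:15 pm–4:00 pm, 6:00 pm–6:15 pm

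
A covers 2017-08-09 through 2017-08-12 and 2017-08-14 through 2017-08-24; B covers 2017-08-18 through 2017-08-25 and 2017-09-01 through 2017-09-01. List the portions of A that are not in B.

2017-08-09 through 2017-08-12: no B overlap → unchanged.
2017-08-14 through 2017-08-24 minus B → 2017-08-14 through 2017-08-17.

2017-08-09 through 2017-08-12, 2017-08-14 through 2017-08-17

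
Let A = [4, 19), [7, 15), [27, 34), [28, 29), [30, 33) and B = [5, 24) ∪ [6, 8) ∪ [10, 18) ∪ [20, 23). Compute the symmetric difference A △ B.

First set merges to [4, 19), [27, 34).
Second set merges to [5, 24).
A \ B = [4, 5), [27, 34).
B \ A = [19, 24).
Union of the two gives the symmetric difference.

[4, 5) ∪ [19, 24) ∪ [27, 34)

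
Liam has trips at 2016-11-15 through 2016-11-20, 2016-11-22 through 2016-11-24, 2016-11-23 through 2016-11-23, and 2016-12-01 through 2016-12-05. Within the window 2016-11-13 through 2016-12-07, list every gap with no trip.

2016-11-13 through 2016-11-14, 2016-11-21 through 2016-11-21, 2016-11-25 through 2016-11-30, 2016-12-06 through 2016-12-07

The merged coverage is 2016-11-15 through 2016-11-20, 2016-11-22 through 2016-11-24, 2016-12-01 through 2016-12-05.
Complement within 2016-11-13 through 2016-12-07: 2016-11-13 through 2016-11-14, 2016-11-21 through 2016-11-21, 2016-11-25 through 2016-11-30, 2016-12-06 through 2016-12-07.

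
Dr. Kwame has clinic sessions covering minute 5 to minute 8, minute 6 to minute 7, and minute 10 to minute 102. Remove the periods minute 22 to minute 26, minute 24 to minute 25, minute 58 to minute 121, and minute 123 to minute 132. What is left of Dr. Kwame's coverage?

Merge the first list: minute 5 to minute 8, minute 10 to minute 102.
Merge the second list: minute 22 to minute 26, minute 58 to minute 121, minute 123 to minute 132.
minute 5 to minute 8: nothing removed.
minute 10 to minute 102 \ B = minute 10 to minute 22, minute 26 to minute 58.

minute 5 to minute 8, minute 10 to minute 22, minute 26 to minute 58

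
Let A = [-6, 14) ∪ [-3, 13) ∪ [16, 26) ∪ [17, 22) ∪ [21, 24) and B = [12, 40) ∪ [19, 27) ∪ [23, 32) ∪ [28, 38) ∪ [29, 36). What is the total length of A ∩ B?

First set merges to [-6, 14), [16, 26).
Second set merges to [12, 40).
A ∩ B = [12, 14), [16, 26).
Total: 2 + 10 = 12.

12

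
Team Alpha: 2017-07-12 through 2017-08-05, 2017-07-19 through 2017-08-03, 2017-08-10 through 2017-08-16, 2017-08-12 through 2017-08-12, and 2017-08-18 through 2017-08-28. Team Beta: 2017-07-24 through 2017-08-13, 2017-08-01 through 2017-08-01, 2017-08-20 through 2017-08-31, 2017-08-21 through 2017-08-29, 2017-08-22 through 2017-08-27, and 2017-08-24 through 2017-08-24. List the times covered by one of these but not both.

Merge the first list: 2017-07-12 through 2017-08-05, 2017-08-10 through 2017-08-16, 2017-08-18 through 2017-08-28.
Merge the second list: 2017-07-24 through 2017-08-13, 2017-08-20 through 2017-08-31.
A \ B = 2017-07-12 through 2017-07-23, 2017-08-14 through 2017-08-16, 2017-08-18 through 2017-08-19.
B \ A = 2017-08-06 through 2017-08-09, 2017-08-29 through 2017-08-31.
Union of the two gives the symmetric difference.

2017-07-12 through 2017-07-23, 2017-08-06 through 2017-08-09, 2017-08-14 through 2017-08-16, 2017-08-18 through 2017-08-19, 2017-08-29 through 2017-08-31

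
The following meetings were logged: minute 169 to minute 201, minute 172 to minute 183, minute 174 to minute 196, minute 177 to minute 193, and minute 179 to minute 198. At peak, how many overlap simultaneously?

Walk the sorted start/end points keeping a running depth.
The depth first hits 5 at minute 179.

5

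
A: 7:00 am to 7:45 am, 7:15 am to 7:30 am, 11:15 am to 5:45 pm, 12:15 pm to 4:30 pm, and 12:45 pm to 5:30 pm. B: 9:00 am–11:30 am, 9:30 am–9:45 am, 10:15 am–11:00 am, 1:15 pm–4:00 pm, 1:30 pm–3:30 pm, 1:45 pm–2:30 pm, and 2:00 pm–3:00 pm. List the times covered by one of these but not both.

A, merged: 7:00 am–7:45 am, 11:15 am–5:45 pm.
B, merged: 9:00 am–11:30 am, 1:15 pm–4:00 pm.
A but not B: 7:00 am–7:45 am, 11:30 am–1:15 pm, 4:00 pm–5:45 pm.
B but not A: 9:00 am–11:15 am.
Combining gives A △ B.

7:00 am–7:45 am, 9:00 am–11:15 am, 11:30 am–1:15 pm, 4:00 pm–5:45 pm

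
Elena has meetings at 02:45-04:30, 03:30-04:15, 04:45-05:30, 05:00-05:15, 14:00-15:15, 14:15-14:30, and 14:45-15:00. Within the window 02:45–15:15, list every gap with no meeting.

After merging, the occupied span is 02:45–04:30, 04:45–05:30, 14:00–15:15.
Uncovered inside 02:45–15:15: 04:30–04:45, 05:30–14:00.

04:30–04:45, 05:30–14:00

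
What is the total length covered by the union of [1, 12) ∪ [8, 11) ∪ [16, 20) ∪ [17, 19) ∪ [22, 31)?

Merged: [1, 12), [16, 20), [22, 31).
Lengths: 11 + 4 + 9 = 24.

24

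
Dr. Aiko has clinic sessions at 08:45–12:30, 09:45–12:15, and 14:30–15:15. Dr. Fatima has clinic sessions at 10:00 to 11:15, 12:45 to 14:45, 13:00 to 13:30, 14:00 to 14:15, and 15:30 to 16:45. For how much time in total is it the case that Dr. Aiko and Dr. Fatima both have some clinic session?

1 h 30 min

A, merged: 08:45–12:30, 14:30–15:15.
B, merged: 10:00–11:15, 12:45–14:45, 15:30–16:45.
A ∩ B = 10:00–11:15, 14:30–14:45.
Total: 1 h 15 min + 15 min = 1 h 30 min.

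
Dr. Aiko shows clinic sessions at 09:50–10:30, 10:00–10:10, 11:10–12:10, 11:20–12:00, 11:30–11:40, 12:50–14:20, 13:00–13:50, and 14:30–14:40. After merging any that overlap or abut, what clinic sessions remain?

10:00–10:10 overlaps/touches 09:50–10:30 → extend to 09:50–10:30.
11:10–12:10 is disjoint → start new block.
11:20–12:00 overlaps/touches 11:10–12:10 → extend to 11:10–12:10.
11:30–11:40 overlaps/touches 11:10–12:10 → extend to 11:10–12:10.
12:50–14:20 is disjoint → start new block.
13:00–13:50 overlaps/touches 12:50–14:20 → extend to 12:50–14:20.
14:30–14:40 is disjoint → start new block.

09:50–10:30, 11:10–12:10, 12:50–14:20, 14:30–14:40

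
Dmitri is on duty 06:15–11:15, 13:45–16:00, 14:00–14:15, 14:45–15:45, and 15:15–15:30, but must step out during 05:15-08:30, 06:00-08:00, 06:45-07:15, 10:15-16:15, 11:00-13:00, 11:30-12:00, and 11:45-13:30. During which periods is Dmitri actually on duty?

08:30-10:15

A, merged: 06:15-11:15, 13:45-16:00.
B, merged: 05:15-08:30, 10:15-16:15.
06:15-11:15 with B removed leaves 08:30-10:15.
13:45-16:00 lies entirely inside B → drops out.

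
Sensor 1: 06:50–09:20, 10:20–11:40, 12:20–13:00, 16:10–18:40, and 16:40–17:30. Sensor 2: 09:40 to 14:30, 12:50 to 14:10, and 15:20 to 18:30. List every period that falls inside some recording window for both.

Merge the first list: 06:50–09:20, 10:20–11:40, 12:20–13:00, 16:10–18:40.
Merge the second list: 09:40–14:30, 15:20–18:30.
06:50–09:20 falls entirely outside B.
10:20–11:40 overlaps B on 10:20–11:40.
12:20–13:00 overlaps B on 12:20–13:00.
16:10–18:40 overlaps B on 16:10–18:30.

10:20–11:40, 12:20–13:00, 16:10–18:30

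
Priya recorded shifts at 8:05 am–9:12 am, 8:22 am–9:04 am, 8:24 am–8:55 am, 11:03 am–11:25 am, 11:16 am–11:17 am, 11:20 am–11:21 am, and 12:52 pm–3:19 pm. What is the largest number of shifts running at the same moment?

3

Walk the sorted start/end points keeping a running depth.
The depth first hits 3 at 8:24 am.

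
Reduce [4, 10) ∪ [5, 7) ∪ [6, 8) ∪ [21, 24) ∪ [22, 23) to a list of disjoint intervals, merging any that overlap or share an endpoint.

[5, 7) overlaps/touches [4, 10) → extend to [4, 10).
[6, 8) overlaps/touches [4, 10) → extend to [4, 10).
[21, 24) is disjoint → start new block.
[22, 23) overlaps/touches [21, 24) → extend to [21, 24).

[4, 10) ∪ [21, 24)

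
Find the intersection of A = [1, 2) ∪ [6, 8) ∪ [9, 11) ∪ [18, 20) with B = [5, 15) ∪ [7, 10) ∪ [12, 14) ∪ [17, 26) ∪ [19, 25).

[6, 8) ∪ [9, 11) ∪ [18, 20)

B, merged: [5, 15), [17, 26).
[1, 2) falls entirely outside B.
[6, 8) overlaps B on [6, 8).
[9, 11) overlaps B on [9, 11).
[18, 20) overlaps B on [18, 20).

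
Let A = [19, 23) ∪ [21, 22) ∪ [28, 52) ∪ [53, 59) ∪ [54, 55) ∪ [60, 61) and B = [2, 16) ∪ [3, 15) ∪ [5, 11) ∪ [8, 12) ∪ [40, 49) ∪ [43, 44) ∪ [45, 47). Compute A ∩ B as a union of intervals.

[40, 49)

A, merged: [19, 23), [28, 52), [53, 59), [60, 61).
B, merged: [2, 16), [40, 49).
[19, 23) falls entirely outside B.
[28, 52) overlaps B on [40, 49).
[53, 59) falls entirely outside B.
[60, 61) falls entirely outside B.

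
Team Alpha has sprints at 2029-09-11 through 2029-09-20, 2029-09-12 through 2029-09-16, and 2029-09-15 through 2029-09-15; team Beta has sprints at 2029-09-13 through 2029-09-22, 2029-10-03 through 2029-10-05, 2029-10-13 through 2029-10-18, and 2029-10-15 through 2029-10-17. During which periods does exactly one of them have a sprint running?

2029-09-11 through 2029-09-12, 2029-09-21 through 2029-09-22, 2029-10-03 through 2029-10-05, 2029-10-13 through 2029-10-18

Merge the first list: 2029-09-11 through 2029-09-20.
Merge the second list: 2029-09-13 through 2029-09-22, 2029-10-03 through 2029-10-05, 2029-10-13 through 2029-10-18.
A but not B: 2029-09-11 through 2029-09-12.
B but not A: 2029-09-21 through 2029-09-22, 2029-10-03 through 2029-10-05, 2029-10-13 through 2029-10-18.
Combining gives A △ B.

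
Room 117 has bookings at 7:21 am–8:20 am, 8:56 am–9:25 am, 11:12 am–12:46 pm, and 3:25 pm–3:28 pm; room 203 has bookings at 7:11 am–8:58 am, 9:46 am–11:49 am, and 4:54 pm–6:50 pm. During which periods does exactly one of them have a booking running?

7:11 am–7:21 am, 8:20 am–8:56 am, 8:58 am–9:25 am, 9:46 am–11:12 am, 11:49 am–12:46 pm, 3:25 pm–3:28 pm, 4:54 pm–6:50 pm

A \ B = 8:58 am–9:25 am, 11:49 am–12:46 pm, 3:25 pm–3:28 pm.
B \ A = 7:11 am–7:21 am, 8:20 am–8:56 am, 9:46 am–11:12 am, 4:54 pm–6:50 pm.
Union of the two gives the symmetric difference.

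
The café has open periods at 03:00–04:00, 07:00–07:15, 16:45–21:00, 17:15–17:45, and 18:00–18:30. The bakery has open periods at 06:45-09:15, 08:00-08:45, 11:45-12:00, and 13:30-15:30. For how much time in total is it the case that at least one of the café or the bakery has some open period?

10 h

Merge the first list: 03:00–04:00, 07:00–07:15, 16:45–21:00.
Merge the second list: 06:45–09:15, 11:45–12:00, 13:30–15:30.
A ∪ B = 03:00–04:00, 06:45–09:15, 11:45–12:00, 13:30–15:30, 16:45–21:00.
Total: 1 h + 2 h 30 min + 15 min + 2 h + 4 h 15 min = 10 h.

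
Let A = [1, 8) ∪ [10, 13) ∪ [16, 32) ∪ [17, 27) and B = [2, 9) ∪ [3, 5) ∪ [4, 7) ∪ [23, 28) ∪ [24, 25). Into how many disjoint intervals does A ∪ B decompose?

3

First set merges to [1, 8), [10, 13), [16, 32).
Second set merges to [2, 9), [23, 28).
A ∪ B = [1, 9), [10, 13), [16, 32).
That is 3 disjoint pieces.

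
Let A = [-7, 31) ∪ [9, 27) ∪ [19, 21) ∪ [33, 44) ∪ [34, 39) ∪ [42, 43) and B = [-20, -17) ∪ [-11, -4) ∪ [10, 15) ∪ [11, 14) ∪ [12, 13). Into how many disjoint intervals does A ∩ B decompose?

2

First set merges to [-7, 31), [33, 44).
Second set merges to [-20, -17), [-11, -4), [10, 15).
A ∩ B = [-7, -4), [10, 15).
That is 2 disjoint pieces.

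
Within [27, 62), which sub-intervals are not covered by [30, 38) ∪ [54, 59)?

[27, 30) ∪ [38, 54) ∪ [59, 62)

Covered (merged): [30, 38), [54, 59).
Complement within [27, 62): [27, 30), [38, 54), [59, 62).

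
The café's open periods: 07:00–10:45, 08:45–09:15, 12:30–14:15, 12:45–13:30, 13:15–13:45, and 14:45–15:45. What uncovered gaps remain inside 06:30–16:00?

06:30–07:00, 10:45–12:30, 14:15–14:45, 15:45–16:00

Covered (merged): 07:00–10:45, 12:30–14:15, 14:45–15:45.
Uncovered inside 06:30–16:00: 06:30–07:00, 10:45–12:30, 14:15–14:45, 15:45–16:00.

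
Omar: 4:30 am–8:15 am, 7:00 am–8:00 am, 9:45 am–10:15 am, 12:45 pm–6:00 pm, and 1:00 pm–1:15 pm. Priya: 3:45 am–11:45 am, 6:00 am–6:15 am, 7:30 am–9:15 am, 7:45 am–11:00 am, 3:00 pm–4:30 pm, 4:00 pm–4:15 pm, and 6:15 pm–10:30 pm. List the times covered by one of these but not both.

A, merged: 4:30 am–8:15 am, 9:45 am–10:15 am, 12:45 pm–6:00 pm.
B, merged: 3:45 am–11:45 am, 3:00 pm–4:30 pm, 6:15 pm–10:30 pm.
Only in the first: 12:45 pm–3:00 pm, 4:30 pm–6:00 pm.
Only in the second: 3:45 am–4:30 am, 8:15 am–9:45 am, 10:15 am–11:45 am, 6:15 pm–10:30 pm.
Together these are the periods covered by exactly one.

3:45 am–4:30 am, 8:15 am–9:45 am, 10:15 am–11:45 am, 12:45 pm–3:00 pm, 4:30 pm–6:00 pm, 6:15 pm–10:30 pm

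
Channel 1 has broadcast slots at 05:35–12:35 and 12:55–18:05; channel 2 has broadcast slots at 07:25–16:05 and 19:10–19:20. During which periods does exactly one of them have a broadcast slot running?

A \ B = 05:35–07:25, 16:05–18:05.
B \ A = 12:35–12:55, 19:10–19:20.
Union of the two gives the symmetric difference.

05:35–07:25, 12:35–12:55, 16:05–18:05, 19:10–19:20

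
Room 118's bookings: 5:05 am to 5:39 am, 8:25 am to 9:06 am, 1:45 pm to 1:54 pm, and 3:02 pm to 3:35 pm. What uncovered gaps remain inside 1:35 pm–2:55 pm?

1:35 pm-1:45 pm, 1:54 pm-2:55 pm

After merging, the occupied span is 5:05 am-5:39 am, 8:25 am-9:06 am, 1:45 pm-1:54 pm, 3:02 pm-3:35 pm.
Complement within 1:35 pm-2:55 pm: 1:35 pm-1:45 pm, 1:54 pm-2:55 pm.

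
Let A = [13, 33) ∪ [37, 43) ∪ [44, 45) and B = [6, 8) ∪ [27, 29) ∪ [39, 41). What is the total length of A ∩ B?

4

A ∩ B = [27, 29), [39, 41).
Total: 2 + 2 = 4.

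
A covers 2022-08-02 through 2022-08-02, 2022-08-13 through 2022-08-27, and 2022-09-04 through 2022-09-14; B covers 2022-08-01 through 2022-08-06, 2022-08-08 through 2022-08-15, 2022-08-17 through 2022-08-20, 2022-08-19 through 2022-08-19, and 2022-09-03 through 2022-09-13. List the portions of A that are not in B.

2022-08-16 through 2022-08-16, 2022-08-21 through 2022-08-27, 2022-09-14 through 2022-09-14

Second set merges to 2022-08-01 through 2022-08-06, 2022-08-08 through 2022-08-15, 2022-08-17 through 2022-08-20, 2022-09-03 through 2022-09-13.
2022-08-02 through 2022-08-02: fully covered by B → removed.
2022-08-13 through 2022-08-27 minus B → 2022-08-16 through 2022-08-16, 2022-08-21 through 2022-08-27.
2022-09-04 through 2022-09-14 minus B → 2022-09-14 through 2022-09-14.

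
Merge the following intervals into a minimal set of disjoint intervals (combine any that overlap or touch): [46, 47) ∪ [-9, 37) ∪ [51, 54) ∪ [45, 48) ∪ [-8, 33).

Sort by start: [-9, 37), [-8, 33), [45, 48), [46, 47), [51, 54).
[-8, 33) overlaps/touches [-9, 37) → extend to [-9, 37).
[45, 48) is disjoint → start new block.
[46, 47) overlaps/touches [45, 48) → extend to [45, 48).
[51, 54) is disjoint → start new block.

[-9, 37) ∪ [45, 48) ∪ [51, 54)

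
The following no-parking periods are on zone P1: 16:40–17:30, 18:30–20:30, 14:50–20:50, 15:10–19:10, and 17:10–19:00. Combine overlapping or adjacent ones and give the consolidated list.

14:50–20:50

Sort by start: 14:50–20:50, 15:10–19:10, 16:40–17:30, 17:10–19:00, 18:30–20:30.
15:10–19:10 overlaps/touches 14:50–20:50 → extend to 14:50–20:50.
16:40–17:30 overlaps/touches 14:50–20:50 → extend to 14:50–20:50.
17:10–19:00 overlaps/touches 14:50–20:50 → extend to 14:50–20:50.
18:30–20:30 overlaps/touches 14:50–20:50 → extend to 14:50–20:50.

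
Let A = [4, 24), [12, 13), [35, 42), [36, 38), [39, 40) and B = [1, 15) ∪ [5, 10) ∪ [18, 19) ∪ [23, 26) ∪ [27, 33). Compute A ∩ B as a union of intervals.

[4, 15) ∪ [18, 19) ∪ [23, 24)

First set merges to [4, 24), [35, 42).
Second set merges to [1, 15), [18, 19), [23, 26), [27, 33).
[4, 24) meets the second set on [4, 15), [18, 19), [23, 24).
[35, 42): no overlap with the second set.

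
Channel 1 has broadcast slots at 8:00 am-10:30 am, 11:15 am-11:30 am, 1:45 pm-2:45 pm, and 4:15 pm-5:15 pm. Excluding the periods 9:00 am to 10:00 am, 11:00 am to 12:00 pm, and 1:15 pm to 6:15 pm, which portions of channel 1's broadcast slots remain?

8:00 am–9:00 am, 10:00 am–10:30 am

8:00 am–10:30 am with B removed leaves 8:00 am–9:00 am, 10:00 am–10:30 am.
11:15 am–11:30 am lies entirely inside B → drops out.
1:45 pm–2:45 pm lies entirely inside B → drops out.
4:15 pm–5:15 pm lies entirely inside B → drops out.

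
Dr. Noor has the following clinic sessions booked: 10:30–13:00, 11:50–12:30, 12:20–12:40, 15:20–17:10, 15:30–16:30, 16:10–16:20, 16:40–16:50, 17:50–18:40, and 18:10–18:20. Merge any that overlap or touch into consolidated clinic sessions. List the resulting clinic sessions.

11:50-12:30 overlaps/touches 10:30-13:00 → extend to 10:30-13:00.
12:20-12:40 overlaps/touches 10:30-13:00 → extend to 10:30-13:00.
15:20-17:10 is disjoint → start new block.
15:30-16:30 overlaps/touches 15:20-17:10 → extend to 15:20-17:10.
16:10-16:20 overlaps/touches 15:20-17:10 → extend to 15:20-17:10.
16:40-16:50 overlaps/touches 15:20-17:10 → extend to 15:20-17:10.
17:50-18:40 is disjoint → start new block.
18:10-18:20 overlaps/touches 17:50-18:40 → extend to 17:50-18:40.

10:30-13:00, 15:20-17:10, 17:50-18:40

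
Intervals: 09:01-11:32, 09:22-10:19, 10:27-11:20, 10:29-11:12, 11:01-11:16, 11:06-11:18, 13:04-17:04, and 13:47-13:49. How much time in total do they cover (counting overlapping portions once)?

6 h 31 min

Merged: 09:01-11:32, 13:04-17:04.
Lengths: 2 h 31 min + 4 h = 6 h 31 min.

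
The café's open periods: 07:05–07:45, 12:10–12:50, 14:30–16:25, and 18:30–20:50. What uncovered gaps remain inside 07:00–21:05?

07:00–07:05, 07:45–12:10, 12:50–14:30, 16:25–18:30, 20:50–21:05

The merged coverage is 07:05–07:45, 12:10–12:50, 14:30–16:25, 18:30–20:50.
Uncovered inside 07:00–21:05: 07:00–07:05, 07:45–12:10, 12:50–14:30, 16:25–18:30, 20:50–21:05.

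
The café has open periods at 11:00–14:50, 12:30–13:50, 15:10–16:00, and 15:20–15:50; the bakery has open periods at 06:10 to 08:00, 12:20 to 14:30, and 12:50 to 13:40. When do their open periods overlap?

12:20–14:30

Merge the first list: 11:00–14:50, 15:10–16:00.
Merge the second list: 06:10–08:00, 12:20–14:30.
11:00–14:50 meets the second set on 12:20–14:30.
15:10–16:00: no overlap with the second set.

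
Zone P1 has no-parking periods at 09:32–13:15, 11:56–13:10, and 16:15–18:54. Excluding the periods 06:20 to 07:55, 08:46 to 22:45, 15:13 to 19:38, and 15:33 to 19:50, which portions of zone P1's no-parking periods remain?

none

A, merged: 09:32–13:15, 16:15–18:54.
B, merged: 06:20–07:55, 08:46–22:45.
09:32–13:15 lies entirely inside B → drops out.
16:15–18:54 lies entirely inside B → drops out.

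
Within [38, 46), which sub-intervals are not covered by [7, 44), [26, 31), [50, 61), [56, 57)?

Covered (merged): [7, 44), [50, 61).
Gaps within [38, 46): [44, 46).

[44, 46)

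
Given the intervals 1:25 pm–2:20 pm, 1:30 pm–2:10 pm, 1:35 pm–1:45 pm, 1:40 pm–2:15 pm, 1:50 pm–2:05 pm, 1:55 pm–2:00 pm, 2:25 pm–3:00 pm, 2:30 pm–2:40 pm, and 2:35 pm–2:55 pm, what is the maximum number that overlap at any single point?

5

At 1:55 pm, 5 of the intervals are simultaneously active.
No point has more.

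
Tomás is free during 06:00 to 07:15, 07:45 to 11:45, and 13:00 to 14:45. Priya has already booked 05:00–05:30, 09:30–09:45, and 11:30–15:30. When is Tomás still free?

06:00–07:15, 07:45–09:30, 09:45–11:30

06:00–07:15: no B overlap → unchanged.
07:45–11:45 minus B → 07:45–09:30, 09:45–11:30.
13:00–14:45: fully covered by B → removed.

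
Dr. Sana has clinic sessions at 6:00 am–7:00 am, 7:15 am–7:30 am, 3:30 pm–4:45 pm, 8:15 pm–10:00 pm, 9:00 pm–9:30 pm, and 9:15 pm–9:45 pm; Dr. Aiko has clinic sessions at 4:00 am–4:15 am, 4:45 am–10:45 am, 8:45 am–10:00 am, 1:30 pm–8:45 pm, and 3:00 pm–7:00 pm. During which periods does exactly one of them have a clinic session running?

First set merges to 6:00 am-7:00 am, 7:15 am-7:30 am, 3:30 pm-4:45 pm, 8:15 pm-10:00 pm.
Second set merges to 4:00 am-4:15 am, 4:45 am-10:45 am, 1:30 pm-8:45 pm.
A but not B: 8:45 pm-10:00 pm.
B but not A: 4:00 am-4:15 am, 4:45 am-6:00 am, 7:00 am-7:15 am, 7:30 am-10:45 am, 1:30 pm-3:30 pm, 4:45 pm-8:15 pm.
Combining gives A △ B.

4:00 am-4:15 am, 4:45 am-6:00 am, 7:00 am-7:15 am, 7:30 am-10:45 am, 1:30 pm-3:30 pm, 4:45 pm-8:15 pm, 8:45 pm-10:00 pm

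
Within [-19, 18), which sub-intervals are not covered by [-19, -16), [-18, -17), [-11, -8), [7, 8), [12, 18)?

Covered (merged): [-19, -16), [-11, -8), [7, 8), [12, 18).
Uncovered inside [-19, 18): [-16, -11), [-8, 7), [8, 12).

[-16, -11) ∪ [-8, 7) ∪ [8, 12)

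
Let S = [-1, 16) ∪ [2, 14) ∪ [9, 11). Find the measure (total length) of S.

Merged: [-1, 16).
Length: 17.

17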